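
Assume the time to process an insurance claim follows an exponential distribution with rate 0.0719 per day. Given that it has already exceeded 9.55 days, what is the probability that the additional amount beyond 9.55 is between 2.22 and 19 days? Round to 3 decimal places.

0.597

Memoryless: the residual past 9.55 is again Exp(λ).
P(2.22 < residual < 19) = e^(−λ·2.22) − e^(−λ·19) = 0.85247 − 0.25510 ≈ 0.597.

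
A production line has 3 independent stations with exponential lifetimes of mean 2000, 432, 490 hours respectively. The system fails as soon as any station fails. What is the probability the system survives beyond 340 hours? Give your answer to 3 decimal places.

0.192

The first failure time is exponential with rate Σλ_i = 1/2000 + 1/432 + 1/490 = 0.00485563 per hour.
P(min > 340) = e^(−0.00485563·340) = e^(−1.6509) ≈ 0.192.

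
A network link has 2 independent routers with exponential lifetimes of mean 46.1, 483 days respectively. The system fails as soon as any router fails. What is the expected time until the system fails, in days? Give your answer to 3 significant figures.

42.1

The first failure time is exponential with rate Σλ_i = 1/46.1 + 1/483 = 0.0237624 per day.
E[min] = 1/Σλ = 1/0.0237624 = 42.0833 days.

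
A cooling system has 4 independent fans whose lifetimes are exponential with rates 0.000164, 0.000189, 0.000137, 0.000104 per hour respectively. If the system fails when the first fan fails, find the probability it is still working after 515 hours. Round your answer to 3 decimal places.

The time to first failure is exponential with rate Σλ = 0.000164 + 0.000189 + 0.000137 + 0.000104 = 0.000594.
P(min > 515) = e^(−0.000594·515) = e^(−0.30591) ≈ 0.736.

0.736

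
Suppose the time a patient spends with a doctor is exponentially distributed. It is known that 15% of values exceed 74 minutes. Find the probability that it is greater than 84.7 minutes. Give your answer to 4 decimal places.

e^(−λ·74) = 0.15 ⇒ λ = −ln(0.15)/74 = 0.0256368.
P(X > 84.7) = e^(−0.0256368·84.7) = e^(−2.1714) ≈ 0.1140.

0.1140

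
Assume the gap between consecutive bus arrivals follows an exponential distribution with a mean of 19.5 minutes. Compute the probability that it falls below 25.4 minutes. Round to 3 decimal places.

0.728

The rate is λ = 1/19.5 = 0.0512821 per minute.
P(X ≤ 25.4) = 1 − e^(−λ·25.4) = 1 − e^(−1.3026) ≈ 0.728.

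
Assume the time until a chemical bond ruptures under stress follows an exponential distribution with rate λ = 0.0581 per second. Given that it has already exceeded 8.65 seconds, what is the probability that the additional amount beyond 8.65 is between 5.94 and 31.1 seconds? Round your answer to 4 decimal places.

0.5440

Memoryless: the residual past 8.65 is again Exp(λ).
P(5.94 < residual < 31.1) = e^(−λ·5.94) − e^(−λ·31.1) = 0.70814 − 0.16416 ≈ 0.5440.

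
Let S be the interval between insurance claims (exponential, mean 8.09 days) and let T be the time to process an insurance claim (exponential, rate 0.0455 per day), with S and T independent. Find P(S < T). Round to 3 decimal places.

λ_1 = 1/8.09 = 0.123609, λ_2 = 0.0455.
For independent exponentials, P(S < T) = λ_1/(λ_1+λ_2) = 0.123609/0.169109 ≈ 0.731.

0.731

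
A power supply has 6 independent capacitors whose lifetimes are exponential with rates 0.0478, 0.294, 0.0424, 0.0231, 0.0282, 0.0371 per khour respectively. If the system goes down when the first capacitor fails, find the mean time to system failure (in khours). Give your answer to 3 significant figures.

2.12

The time to first failure is exponential with rate Σλ = 0.0478 + 0.294 + 0.0424 + 0.0231 + 0.0282 + 0.0371 = 0.4726.
E[min] = 1/Σλ = 1/0.4726 = 2.11595 khours.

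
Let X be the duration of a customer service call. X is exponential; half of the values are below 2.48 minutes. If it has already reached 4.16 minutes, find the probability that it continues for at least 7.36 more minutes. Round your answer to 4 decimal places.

For an exponential, median = ln(2)/λ, so λ = ln 2 / 2.48 = 0.279495 per minute.
By the memoryless property, P(X > 4.16+7.36 | X > 4.16) = P(X > 7.36).
P(X > 7.36) = e^(−2.0571) ≈ 0.1278.

0.1278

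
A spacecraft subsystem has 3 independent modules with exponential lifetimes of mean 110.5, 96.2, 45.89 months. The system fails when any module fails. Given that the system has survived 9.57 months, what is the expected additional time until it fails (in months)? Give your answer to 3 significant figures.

First-failure rate Σλ = 1/110.5 + 1/96.2 + 1/45.89 = 0.041236.
By memorylessness the expected residual is 1/Σλ = 24.2506 months, regardless of the 9.57 already elapsed.

24.3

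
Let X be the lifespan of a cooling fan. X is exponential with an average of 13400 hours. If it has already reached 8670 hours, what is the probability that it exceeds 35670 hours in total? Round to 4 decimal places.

The rate is λ = 1/13400 = 0.0000746269 per hour.
By the memoryless property, P(X > 8670+27000 | X > 8670) = P(X > 27000).
P(X > 27000) = e^(−2.0149) ≈ 0.1333.

0.1333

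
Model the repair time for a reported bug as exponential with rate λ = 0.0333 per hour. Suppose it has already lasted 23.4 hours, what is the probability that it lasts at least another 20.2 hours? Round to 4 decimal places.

0.5103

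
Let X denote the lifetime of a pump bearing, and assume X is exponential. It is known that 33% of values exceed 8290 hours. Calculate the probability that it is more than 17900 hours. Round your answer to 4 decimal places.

0.0913

e^(−λ·8290) = 0.33 ⇒ λ = −ln(0.33)/8290 = 0.000133735.
P(X > 17900) = e^(−0.000133735·17900) = e^(−2.3939) ≈ 0.0913.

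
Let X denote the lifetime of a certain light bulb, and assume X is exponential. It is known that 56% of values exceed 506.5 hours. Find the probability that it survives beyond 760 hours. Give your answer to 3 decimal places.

0.419

e^(−λ·506.5) = 0.56 ⇒ λ = −ln(0.56)/506.5 = 0.00114476.
P(X > 760) = e^(−0.00114476·760) = e^(−0.87001) ≈ 0.419.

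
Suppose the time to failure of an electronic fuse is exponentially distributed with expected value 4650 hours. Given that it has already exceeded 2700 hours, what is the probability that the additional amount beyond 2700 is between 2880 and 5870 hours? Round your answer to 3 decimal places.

The rate is λ = 1/4650 = 0.000215054 per hour.
Memoryless: the residual past 2700 is again Exp(λ).
P(2880 < residual < 5870) = e^(−λ·2880) − e^(−λ·5870) = 0.53829 − 0.28298 ≈ 0.255.

0.255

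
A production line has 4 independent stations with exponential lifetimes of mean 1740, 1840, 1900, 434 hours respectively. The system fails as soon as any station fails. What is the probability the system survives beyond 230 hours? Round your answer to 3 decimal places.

0.403

The first failure time is exponential with rate Σλ_i = 1/1740 + 1/1840 + 1/1900 + 1/434 = 0.00394865 per hour.
P(min > 230) = e^(−0.00394865·230) = e^(−0.90819) ≈ 0.403.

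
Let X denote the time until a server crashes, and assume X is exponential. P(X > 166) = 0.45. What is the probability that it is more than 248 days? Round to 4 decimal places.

e^(−λ·166) = 0.45 ⇒ λ = −ln(0.45)/166 = 0.00481029.
P(X > 248) = e^(−0.00481029·248) = e^(−1.193) ≈ 0.3033.

0.3033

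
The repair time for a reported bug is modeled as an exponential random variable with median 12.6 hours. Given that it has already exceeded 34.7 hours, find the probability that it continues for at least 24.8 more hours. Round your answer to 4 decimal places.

0.2556

For an exponential, median = ln(2)/λ, so λ = ln 2 / 12.6 = 0.0550117 per hour.
By the memoryless property, P(X > 34.7+24.8 | X > 34.7) = P(X > 24.8).
P(X > 24.8) = e^(−1.3643) ≈ 0.2556.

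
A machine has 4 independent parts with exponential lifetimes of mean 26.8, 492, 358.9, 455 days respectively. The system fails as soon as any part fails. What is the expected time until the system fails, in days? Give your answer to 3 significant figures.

The first failure time is exponential with rate Σλ_i = 1/26.8 + 1/492 + 1/358.9 + 1/455 = 0.04433 per day.
E[min] = 1/Σλ = 1/0.04433 = 22.5581 days.

22.6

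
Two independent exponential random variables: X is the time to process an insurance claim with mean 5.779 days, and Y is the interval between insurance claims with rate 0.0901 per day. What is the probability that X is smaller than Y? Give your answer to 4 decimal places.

λ_1 = 1/5.779 = 0.17304, λ_2 = 0.0901.
For independent exponentials, P(X < Y) = λ_1/(λ_1+λ_2) = 0.17304/0.26314 ≈ 0.6576.

0.6576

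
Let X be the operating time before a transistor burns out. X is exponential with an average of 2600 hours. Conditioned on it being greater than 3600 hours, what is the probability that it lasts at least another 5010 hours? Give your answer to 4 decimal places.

0.1456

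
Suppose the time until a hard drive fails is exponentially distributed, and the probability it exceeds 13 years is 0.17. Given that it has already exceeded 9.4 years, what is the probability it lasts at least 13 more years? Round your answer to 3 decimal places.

0.170

From e^(−λ·13) = 0.17, λ = −ln(0.17)/13 = 0.136304.
Memoryless: P(X > 9.4+13 | X > 9.4) = P(X > 13) = e^(−0.136304·13) ≈ 0.170.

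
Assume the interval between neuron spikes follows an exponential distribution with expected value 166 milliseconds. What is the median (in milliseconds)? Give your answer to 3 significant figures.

115

The rate is λ = 1/166 = 0.0060241 per millisecond.
Set 1 − e^(−λt) = 0.5, so t = −ln(0.5)/λ = 0.69315/0.0060241 ≈ 115.062 milliseconds.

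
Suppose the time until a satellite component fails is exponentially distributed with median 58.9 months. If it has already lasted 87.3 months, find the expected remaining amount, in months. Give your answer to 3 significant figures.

For an exponential, median = ln(2)/λ, so λ = ln 2 / 58.9 = 0.0117682 per month.
By memorylessness, the remaining amount past any threshold is again Exp(λ) with mean 1/λ = 84.9747 months.

85.0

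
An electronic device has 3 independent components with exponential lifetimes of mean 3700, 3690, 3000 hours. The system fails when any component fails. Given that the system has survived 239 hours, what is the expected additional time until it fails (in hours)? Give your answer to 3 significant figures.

First-failure rate Σλ = 1/3700 + 1/3690 + 1/3000 = 0.000874606.
By memorylessness the expected residual is 1/Σλ = 1143.37 hours, regardless of the 239 already elapsed.

1140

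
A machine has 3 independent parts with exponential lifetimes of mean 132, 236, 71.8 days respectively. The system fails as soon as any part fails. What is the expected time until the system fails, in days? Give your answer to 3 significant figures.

The first failure time is exponential with rate Σλ_i = 1/132 + 1/236 + 1/71.8 = 0.0257406 per day.
E[min] = 1/Σλ = 1/0.0257406 = 38.8491 days.

38.8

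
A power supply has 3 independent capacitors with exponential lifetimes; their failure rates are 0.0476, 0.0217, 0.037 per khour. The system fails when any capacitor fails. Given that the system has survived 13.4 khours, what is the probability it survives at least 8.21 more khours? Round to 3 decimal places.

Time to first failure ~ Exp(Σλ) with Σλ = 0.1063.
By memorylessness, P(T > 13.4+8.21 | T > 13.4) = P(T > 8.21) = e^(−0.1063·8.21) ≈ 0.418.

0.418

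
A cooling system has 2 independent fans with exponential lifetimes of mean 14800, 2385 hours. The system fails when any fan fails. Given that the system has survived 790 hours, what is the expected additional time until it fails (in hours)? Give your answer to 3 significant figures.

First-failure rate Σλ = 1/14800 + 1/2385 = 0.000486855.
By memorylessness the expected residual is 1/Σλ = 2054 hours, regardless of the 790 already elapsed.

2050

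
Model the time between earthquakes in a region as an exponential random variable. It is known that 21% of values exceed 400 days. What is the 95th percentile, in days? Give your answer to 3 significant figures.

e^(−λ·400) = 0.21 ⇒ λ = −ln(0.21)/400 = 0.00390162.
95th percentile: 1 − e^(−λt) = 0.95, t = −ln(0.05)/λ = 767.818 days.

768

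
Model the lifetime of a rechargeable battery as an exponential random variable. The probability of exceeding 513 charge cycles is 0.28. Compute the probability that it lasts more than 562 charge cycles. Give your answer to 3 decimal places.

0.248

e^(−λ·513) = 0.28 ⇒ λ = −ln(0.28)/513 = 0.00248141.
P(X > 562) = e^(−0.00248141·562) = e^(−1.3946) ≈ 0.248.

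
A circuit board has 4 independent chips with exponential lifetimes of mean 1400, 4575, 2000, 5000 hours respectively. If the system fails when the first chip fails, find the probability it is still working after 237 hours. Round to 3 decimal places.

0.679

The first failure time is exponential with rate Σλ_i = 1/1400 + 1/4575 + 1/2000 + 1/5000 = 0.00163286 per hour.
P(min > 237) = e^(−0.00163286·237) = e^(−0.38699) ≈ 0.679.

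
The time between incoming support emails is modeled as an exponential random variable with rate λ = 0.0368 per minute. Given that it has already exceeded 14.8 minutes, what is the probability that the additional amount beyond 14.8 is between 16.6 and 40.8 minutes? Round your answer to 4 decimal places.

Memoryless: the residual past 14.8 is again Exp(λ).
P(16.6 < residual < 40.8) = e^(−λ·16.6) − e^(−λ·40.8) = 0.54287 − 0.22281 ≈ 0.3201.

0.3201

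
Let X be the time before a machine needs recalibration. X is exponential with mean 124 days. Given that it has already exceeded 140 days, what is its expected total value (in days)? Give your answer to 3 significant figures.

The rate is λ = 1/124 = 0.00806452 per day.
By memorylessness, E[X | X > 140] = 140 + 1/λ = 140 + 124 = 264 days.

264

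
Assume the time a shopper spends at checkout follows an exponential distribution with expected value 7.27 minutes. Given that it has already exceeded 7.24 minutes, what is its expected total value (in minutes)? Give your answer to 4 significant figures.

14.51

The rate is λ = 1/7.27 = 0.137552 per minute.
By memorylessness, E[X | X > 7.24] = 7.24 + 1/λ = 7.24 + 7.27 = 14.51 minutes.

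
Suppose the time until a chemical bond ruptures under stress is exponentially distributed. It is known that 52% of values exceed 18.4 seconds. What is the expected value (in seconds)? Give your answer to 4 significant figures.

28.14

e^(−λ·18.4) = 0.52 ⇒ λ = −ln(0.52)/18.4 = 0.0355395.
Mean = 1/λ = 28.1377 seconds.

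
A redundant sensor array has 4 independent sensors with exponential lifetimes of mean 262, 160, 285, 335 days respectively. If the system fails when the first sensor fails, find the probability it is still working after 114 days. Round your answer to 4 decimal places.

0.1514

The first failure time is exponential with rate Σλ_i = 1/262 + 1/160 + 1/285 + 1/335 = 0.0165606 per day.
P(min > 114) = e^(−0.0165606·114) = e^(−1.8879) ≈ 0.1514.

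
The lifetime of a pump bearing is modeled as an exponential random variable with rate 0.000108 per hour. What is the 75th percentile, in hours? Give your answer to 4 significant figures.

Set 1 − e^(−λt) = 0.75, so t = −ln(0.25)/λ = 1.3863/0.000108 ≈ 12836.1 hours.

12840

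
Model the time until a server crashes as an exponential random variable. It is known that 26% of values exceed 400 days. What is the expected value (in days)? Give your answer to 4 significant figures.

e^(−λ·400) = 0.26 ⇒ λ = −ln(0.26)/400 = 0.00336768.
Mean = 1/λ = 296.94 days.

296.9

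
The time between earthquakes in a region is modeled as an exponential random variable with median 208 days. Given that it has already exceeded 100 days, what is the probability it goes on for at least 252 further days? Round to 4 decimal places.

0.4318

For an exponential, median = ln(2)/λ, so λ = ln 2 / 208 = 0.00333244 per day.
The exponential is memoryless, so the remaining time is again Exp(λ): the condition X > 100 is irrelevant.
P(X > 252) = e^(−0.83977) ≈ 0.4318.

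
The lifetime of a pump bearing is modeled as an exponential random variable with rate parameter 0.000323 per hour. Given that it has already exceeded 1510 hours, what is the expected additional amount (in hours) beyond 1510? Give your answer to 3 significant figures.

By memorylessness, the remaining amount past any threshold is again Exp(λ) with mean 1/λ = 3095.98 hours.

3100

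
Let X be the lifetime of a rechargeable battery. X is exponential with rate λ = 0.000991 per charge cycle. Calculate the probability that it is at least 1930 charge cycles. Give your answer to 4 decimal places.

P(X > 1930) = e^(−λ·1930) = e^(−1.9126) ≈ 0.1477.

0.1477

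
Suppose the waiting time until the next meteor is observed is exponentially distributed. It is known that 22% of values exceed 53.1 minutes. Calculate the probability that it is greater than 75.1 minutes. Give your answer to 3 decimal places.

e^(−λ·53.1) = 0.22 ⇒ λ = −ln(0.22)/53.1 = 0.0285146.
P(X > 75.1) = e^(−0.0285146·75.1) = e^(−2.1414) ≈ 0.117.

0.117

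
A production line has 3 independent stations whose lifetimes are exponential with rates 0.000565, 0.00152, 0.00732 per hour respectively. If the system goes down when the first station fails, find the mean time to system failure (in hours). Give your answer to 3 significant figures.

106

The time to first failure is exponential with rate Σλ = 0.000565 + 0.00152 + 0.00732 = 0.009405.
E[min] = 1/Σλ = 1/0.009405 = 106.326 hours.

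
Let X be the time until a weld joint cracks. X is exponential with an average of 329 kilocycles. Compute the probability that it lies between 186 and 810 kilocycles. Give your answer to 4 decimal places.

0.4829

The rate is λ = 1/329 = 0.00303951 per kilocycle.
P(186 < X < 810) = e^(−λ·186) − e^(−λ·810) = 0.56816 − 0.08526 ≈ 0.4829.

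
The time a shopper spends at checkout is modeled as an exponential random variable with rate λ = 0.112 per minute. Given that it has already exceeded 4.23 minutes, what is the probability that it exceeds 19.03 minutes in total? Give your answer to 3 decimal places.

0.191

P(X > s+t | X > s) = e^(−λ(s+t))/e^(−λs) = e^(−λt), independent of s = 4.23.
P(X > 14.8) = e^(−1.6576) ≈ 0.191.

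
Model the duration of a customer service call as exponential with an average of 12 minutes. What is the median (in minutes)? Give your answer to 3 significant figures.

8.32

The rate is λ = 1/12 = 0.0833333 per minute.
Set 1 − e^(−λt) = 0.5, so t = −ln(0.5)/λ = 0.69315/0.0833333 ≈ 8.31777 minutes.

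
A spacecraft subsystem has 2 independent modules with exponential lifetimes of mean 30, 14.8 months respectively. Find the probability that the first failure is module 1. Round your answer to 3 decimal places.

Rates: λ_i = 1/mean_i → 0.0333333, 0.0675676; Σλ = 0.100901.
P(module 1 first) = λ_1/Σλ = 0.0333333/0.100901 ≈ 0.330.

0.330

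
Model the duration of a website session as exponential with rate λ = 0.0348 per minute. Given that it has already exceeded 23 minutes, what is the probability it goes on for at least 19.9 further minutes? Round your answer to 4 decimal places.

0.5003

By the memoryless property, P(X > 23+19.9 | X > 23) = P(X > 19.9).
P(X > 19.9) = e^(−0.69252) ≈ 0.5003.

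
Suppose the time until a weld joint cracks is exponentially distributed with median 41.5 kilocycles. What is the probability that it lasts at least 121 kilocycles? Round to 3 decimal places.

0.133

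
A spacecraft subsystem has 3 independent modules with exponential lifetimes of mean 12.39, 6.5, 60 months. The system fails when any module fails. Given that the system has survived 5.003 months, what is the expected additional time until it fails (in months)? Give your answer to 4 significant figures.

First-failure rate Σλ = 1/12.39 + 1/6.5 + 1/60 = 0.251223.
By memorylessness the expected residual is 1/Σλ = 3.98053 months, regardless of the 5.003 already elapsed.

3.981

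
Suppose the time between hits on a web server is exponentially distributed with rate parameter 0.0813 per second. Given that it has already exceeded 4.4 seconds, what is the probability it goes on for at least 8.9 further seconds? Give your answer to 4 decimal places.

0.4850

The exponential is memoryless, so the remaining time is again Exp(λ): the condition X > 4.4 is irrelevant.
P(X > 8.9) = e^(−0.72357) ≈ 0.4850.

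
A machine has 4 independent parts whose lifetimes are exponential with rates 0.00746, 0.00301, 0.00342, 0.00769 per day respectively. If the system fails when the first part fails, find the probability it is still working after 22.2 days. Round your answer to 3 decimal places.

The time to first failure is exponential with rate Σλ = 0.00746 + 0.00301 + 0.00342 + 0.00769 = 0.02158.
P(min > 22.2) = e^(−0.02158·22.2) = e^(−0.47908) ≈ 0.619.

0.619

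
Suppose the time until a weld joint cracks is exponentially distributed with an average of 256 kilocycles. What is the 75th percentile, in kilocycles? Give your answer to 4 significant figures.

The rate is λ = 1/256 = 0.00390625 per kilocycle.
Set 1 − e^(−λt) = 0.75, so t = −ln(0.25)/λ = 1.3863/0.00390625 ≈ 354.891 kilocycles.

354.9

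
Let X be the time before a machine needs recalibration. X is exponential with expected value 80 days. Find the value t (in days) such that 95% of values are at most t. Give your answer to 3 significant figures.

240

The rate is λ = 1/80 = 0.0125 per day.
Set 1 − e^(−λt) = 0.95, so t = −ln(0.05)/λ = 2.9957/0.0125 ≈ 239.659 days.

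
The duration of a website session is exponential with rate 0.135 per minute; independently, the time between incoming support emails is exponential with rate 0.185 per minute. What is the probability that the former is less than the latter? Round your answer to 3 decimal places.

λ_1 = 0.135, λ_2 = 0.185.
For independent exponentials, P(the former < the latter) = λ_1/(λ_1+λ_2) = 0.135/0.32 ≈ 0.422.

0.422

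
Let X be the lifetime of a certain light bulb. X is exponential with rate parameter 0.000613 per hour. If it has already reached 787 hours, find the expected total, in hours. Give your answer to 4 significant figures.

By memorylessness, E[X | X > 787] = 787 + 1/λ = 787 + 1631.32 = 2418.32 hours.

2418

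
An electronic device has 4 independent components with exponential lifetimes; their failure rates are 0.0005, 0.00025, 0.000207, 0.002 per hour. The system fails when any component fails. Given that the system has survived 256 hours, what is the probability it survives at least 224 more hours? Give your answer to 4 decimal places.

0.5156

Time to first failure ~ Exp(Σλ) with Σλ = 0.002957.
By memorylessness, P(T > 256+224 | T > 256) = P(T > 224) = e^(−0.002957·224) ≈ 0.5156.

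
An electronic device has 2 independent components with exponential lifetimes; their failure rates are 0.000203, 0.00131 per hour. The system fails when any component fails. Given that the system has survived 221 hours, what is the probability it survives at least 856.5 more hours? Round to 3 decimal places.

Time to first failure ~ Exp(Σλ) with Σλ = 0.001513.
By memorylessness, P(T > 221+856.5 | T > 221) = P(T > 856.5) = e^(−0.001513·856.5) ≈ 0.274.

0.274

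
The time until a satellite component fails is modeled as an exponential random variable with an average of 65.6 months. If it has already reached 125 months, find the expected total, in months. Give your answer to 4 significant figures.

The rate is λ = 1/65.6 = 0.0152439 per month.
By memorylessness, E[X | X > 125] = 125 + 1/λ = 125 + 65.6 = 190.6 months.

190.6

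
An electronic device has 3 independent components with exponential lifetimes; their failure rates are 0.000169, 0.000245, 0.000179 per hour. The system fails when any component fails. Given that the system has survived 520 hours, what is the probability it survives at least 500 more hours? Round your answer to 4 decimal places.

0.7434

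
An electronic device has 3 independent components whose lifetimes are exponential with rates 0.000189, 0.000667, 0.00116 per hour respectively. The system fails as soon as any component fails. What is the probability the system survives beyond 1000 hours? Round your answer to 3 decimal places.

0.133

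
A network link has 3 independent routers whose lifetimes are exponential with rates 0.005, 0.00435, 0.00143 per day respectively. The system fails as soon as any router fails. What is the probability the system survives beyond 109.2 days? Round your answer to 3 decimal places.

The time to first failure is exponential with rate Σλ = 0.005 + 0.00435 + 0.00143 = 0.01078.
P(min > 109.2) = e^(−0.01078·109.2) = e^(−1.1772) ≈ 0.308.

0.308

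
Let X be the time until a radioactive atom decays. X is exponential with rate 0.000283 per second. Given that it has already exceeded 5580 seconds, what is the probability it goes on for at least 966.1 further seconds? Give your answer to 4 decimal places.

0.7608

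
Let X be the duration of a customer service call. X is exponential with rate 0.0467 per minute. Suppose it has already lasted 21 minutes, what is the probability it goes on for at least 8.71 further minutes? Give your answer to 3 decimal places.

The exponential is memoryless, so the remaining time is again Exp(λ): the condition X > 21 is irrelevant.
P(X > 8.71) = e^(−0.40676) ≈ 0.666.

0.666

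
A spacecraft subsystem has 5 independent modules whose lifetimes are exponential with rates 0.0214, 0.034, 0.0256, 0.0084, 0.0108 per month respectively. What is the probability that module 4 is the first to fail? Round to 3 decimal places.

The time to first failure is exponential with rate Σλ = 0.0214 + 0.034 + 0.0256 + 0.0084 + 0.0108 = 0.1002.
P(module 4 first) = λ_4/Σλ = 0.0084/0.1002 ≈ 0.084.

0.084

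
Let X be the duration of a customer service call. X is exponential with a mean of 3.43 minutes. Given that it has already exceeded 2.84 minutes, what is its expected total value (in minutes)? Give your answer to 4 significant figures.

The rate is λ = 1/3.43 = 0.291545 per minute.
By memorylessness, E[X | X > 2.84] = 2.84 + 1/λ = 2.84 + 3.43 = 6.27 minutes.

6.270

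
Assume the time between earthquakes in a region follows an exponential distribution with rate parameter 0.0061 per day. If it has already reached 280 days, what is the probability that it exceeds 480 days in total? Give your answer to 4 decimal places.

0.2952

P(X > s+t | X > s) = e^(−λ(s+t))/e^(−λs) = e^(−λt), independent of s = 280.
P(X > 200) = e^(−1.22) ≈ 0.2952.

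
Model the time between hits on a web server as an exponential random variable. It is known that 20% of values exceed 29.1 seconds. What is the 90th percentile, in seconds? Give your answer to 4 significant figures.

41.63

e^(−λ·29.1) = 0.20 ⇒ λ = −ln(0.20)/29.1 = 0.0553071.
90th percentile: 1 − e^(−λt) = 0.9, t = −ln(0.1)/λ = 41.6327 seconds.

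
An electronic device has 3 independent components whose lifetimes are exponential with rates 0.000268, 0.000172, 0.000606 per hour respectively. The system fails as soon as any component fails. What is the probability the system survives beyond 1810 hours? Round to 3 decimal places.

0.151

The time to first failure is exponential with rate Σλ = 0.000268 + 0.000172 + 0.000606 = 0.001046.
P(min > 1810) = e^(−0.001046·1810) = e^(−1.8933) ≈ 0.151.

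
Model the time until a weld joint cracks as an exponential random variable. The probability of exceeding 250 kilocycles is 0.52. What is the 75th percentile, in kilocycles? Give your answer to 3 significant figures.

530

e^(−λ·250) = 0.52 ⇒ λ = −ln(0.52)/250 = 0.00261571.
75th percentile: 1 − e^(−λt) = 0.75, t = −ln(0.25)/λ = 529.989 kilocycles.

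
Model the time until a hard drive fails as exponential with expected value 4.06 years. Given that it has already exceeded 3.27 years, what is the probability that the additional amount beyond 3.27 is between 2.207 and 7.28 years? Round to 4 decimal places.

0.4142

The rate is λ = 1/4.06 = 0.246305 per year.
Memoryless: the residual past 3.27 is again Exp(λ).
P(2.207 < residual < 7.28) = e^(−λ·2.207) − e^(−λ·7.28) = 0.58066 − 0.16644 ≈ 0.4142.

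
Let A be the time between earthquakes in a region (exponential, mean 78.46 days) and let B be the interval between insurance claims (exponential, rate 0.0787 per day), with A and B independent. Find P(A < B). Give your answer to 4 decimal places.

0.1394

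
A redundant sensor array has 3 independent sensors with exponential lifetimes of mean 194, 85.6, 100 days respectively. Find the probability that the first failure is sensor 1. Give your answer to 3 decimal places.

0.192

Rates: λ_i = 1/mean_i → 0.00515464, 0.0116822, 0.01; Σλ = 0.0268369.
P(sensor 1 first) = λ_1/Σλ = 0.00515464/0.0268369 ≈ 0.192.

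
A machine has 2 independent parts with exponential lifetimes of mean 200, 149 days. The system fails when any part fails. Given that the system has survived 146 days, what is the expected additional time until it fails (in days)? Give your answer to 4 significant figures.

First-failure rate Σλ = 1/200 + 1/149 = 0.0117114.
By memorylessness the expected residual is 1/Σλ = 85.3868 days, regardless of the 146 already elapsed.

85.39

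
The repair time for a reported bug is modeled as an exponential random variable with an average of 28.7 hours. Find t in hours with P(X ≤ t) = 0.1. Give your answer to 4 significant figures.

The rate is λ = 1/28.7 = 0.0348432 per hour.
Set 1 − e^(−λt) = 0.1, so t = −ln(0.9)/λ = 0.10536/0.0348432 ≈ 3.02385 hours.

3.024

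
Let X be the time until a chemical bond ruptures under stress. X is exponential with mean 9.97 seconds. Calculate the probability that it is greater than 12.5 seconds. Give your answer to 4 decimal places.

0.2854

The rate is λ = 1/9.97 = 0.100301 per second.
P(X > 12.5) = e^(−λ·12.5) = e^(−1.2538) ≈ 0.2854.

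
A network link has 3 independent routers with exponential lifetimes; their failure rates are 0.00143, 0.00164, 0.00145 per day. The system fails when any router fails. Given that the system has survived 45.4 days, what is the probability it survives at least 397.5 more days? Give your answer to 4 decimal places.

Time to first failure ~ Exp(Σλ) with Σλ = 0.00452.
By memorylessness, P(T > 45.4+397.5 | T > 45.4) = P(T > 397.5) = e^(−0.00452·397.5) ≈ 0.1658.

0.1658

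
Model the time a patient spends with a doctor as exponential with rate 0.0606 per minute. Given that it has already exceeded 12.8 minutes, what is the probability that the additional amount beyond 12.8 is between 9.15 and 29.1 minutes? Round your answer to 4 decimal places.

Memoryless: the residual past 12.8 is again Exp(λ).
P(9.15 < residual < 29.1) = e^(−λ·9.15) − e^(−λ·29.1) = 0.57437 − 0.17145 ≈ 0.4029.

0.4029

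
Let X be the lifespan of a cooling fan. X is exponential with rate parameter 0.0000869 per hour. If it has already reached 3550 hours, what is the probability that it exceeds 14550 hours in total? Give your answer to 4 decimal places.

P(X > s+t | X > s) = e^(−λ(s+t))/e^(−λs) = e^(−λt), independent of s = 3550.
P(X > 11000) = e^(−0.9559) ≈ 0.3845.

0.3845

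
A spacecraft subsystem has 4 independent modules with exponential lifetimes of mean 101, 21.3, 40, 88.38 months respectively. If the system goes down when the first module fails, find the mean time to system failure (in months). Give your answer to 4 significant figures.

10.73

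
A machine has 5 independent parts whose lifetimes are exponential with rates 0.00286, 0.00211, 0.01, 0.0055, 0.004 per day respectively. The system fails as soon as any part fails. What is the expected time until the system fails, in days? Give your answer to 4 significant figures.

The time to first failure is exponential with rate Σλ = 0.00286 + 0.00211 + 0.01 + 0.0055 + 0.004 = 0.02447.
E[min] = 1/Σλ = 1/0.02447 = 40.8664 days.

40.87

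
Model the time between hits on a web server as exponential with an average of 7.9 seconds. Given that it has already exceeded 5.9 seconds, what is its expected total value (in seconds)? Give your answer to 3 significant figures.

The rate is λ = 1/7.9 = 0.126582 per second.
By memorylessness, E[X | X > 5.9] = 5.9 + 1/λ = 5.9 + 7.9 = 13.8 seconds.

13.8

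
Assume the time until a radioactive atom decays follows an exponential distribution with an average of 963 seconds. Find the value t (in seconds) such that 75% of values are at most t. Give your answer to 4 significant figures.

The rate is λ = 1/963 = 0.00103842 per second.
Set 1 − e^(−λt) = 0.75, so t = −ln(0.25)/λ = 1.3863/0.00103842 ≈ 1335 seconds.

1335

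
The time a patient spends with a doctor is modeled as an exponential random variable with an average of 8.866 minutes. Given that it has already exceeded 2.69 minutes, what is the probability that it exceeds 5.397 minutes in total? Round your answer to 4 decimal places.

0.7369

The rate is λ = 1/8.866 = 0.11279 per minute.
The exponential is memoryless, so the remaining time is again Exp(λ): the condition X > 2.69 is irrelevant.
P(X > 2.707) = e^(−0.30532) ≈ 0.7369.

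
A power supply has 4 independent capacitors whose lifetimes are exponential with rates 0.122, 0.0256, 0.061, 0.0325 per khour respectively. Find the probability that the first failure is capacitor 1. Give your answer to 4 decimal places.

0.5060

The time to first failure is exponential with rate Σλ = 0.122 + 0.0256 + 0.061 + 0.0325 = 0.2411.
P(capacitor 1 first) = λ_1/Σλ = 0.122/0.2411 ≈ 0.5060.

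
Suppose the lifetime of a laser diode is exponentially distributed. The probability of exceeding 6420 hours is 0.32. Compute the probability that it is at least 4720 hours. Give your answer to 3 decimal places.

0.433

e^(−λ·6420) = 0.32 ⇒ λ = −ln(0.32)/6420 = 0.000177482.
P(X > 4720) = e^(−0.000177482·4720) = e^(−0.83771) ≈ 0.433.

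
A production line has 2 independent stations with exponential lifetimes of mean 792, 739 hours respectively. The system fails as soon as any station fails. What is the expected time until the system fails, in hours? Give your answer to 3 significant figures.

382

The first failure time is exponential with rate Σλ_i = 1/792 + 1/739 = 0.00261581 per hour.
E[min] = 1/Σλ = 1/0.00261581 = 382.291 hours.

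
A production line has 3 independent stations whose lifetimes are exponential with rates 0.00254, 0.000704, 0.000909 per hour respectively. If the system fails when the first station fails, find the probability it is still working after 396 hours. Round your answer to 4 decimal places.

0.1931

The time to first failure is exponential with rate Σλ = 0.00254 + 0.000704 + 0.000909 = 0.004153.
P(min > 396) = e^(−0.004153·396) = e^(−1.6446) ≈ 0.1931.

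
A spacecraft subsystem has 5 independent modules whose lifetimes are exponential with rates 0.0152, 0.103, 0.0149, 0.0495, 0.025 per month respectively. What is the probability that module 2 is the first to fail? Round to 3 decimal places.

0.496

The time to first failure is exponential with rate Σλ = 0.0152 + 0.103 + 0.0149 + 0.0495 + 0.025 = 0.2076.
P(module 2 first) = λ_2/Σλ = 0.103/0.2076 ≈ 0.496.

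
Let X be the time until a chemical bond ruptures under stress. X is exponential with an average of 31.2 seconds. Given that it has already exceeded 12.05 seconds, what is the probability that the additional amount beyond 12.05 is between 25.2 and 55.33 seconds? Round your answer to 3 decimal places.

The rate is λ = 1/31.2 = 0.0320513 per second.
Memoryless: the residual past 12.05 is again Exp(λ).
P(25.2 < residual < 55.33) = e^(−λ·25.2) − e^(−λ·55.33) = 0.44589 − 0.16976 ≈ 0.276.

0.276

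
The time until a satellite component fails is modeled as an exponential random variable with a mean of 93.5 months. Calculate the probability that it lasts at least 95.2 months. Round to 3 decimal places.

0.361

The rate is λ = 1/93.5 = 0.0106952 per month.
P(X > 95.2) = e^(−λ·95.2) = e^(−1.0182) ≈ 0.361.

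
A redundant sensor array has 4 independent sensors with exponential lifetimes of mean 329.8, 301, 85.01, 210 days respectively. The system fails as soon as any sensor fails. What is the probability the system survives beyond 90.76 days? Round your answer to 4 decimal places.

0.1254

The first failure time is exponential with rate Σλ_i = 1/329.8 + 1/301 + 1/85.01 + 1/210 = 0.0228796 per day.
P(min > 90.76) = e^(−0.0228796·90.76) = e^(−2.0766) ≈ 0.1254.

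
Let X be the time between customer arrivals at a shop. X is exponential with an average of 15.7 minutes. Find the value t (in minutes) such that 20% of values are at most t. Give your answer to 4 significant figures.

3.503

The rate is λ = 1/15.7 = 0.0636943 per minute.
Set 1 − e^(−λt) = 0.2, so t = −ln(0.8)/λ = 0.22314/0.0636943 ≈ 3.50335 minutes.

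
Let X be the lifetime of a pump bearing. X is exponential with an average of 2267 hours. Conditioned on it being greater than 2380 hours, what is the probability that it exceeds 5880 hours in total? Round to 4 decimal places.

The rate is λ = 1/2267 = 0.000441112 per hour.
P(X > s+t | X > s) = e^(−λ(s+t))/e^(−λs) = e^(−λt), independent of s = 2380.
P(X > 3500) = e^(−1.5439) ≈ 0.2135.

0.2135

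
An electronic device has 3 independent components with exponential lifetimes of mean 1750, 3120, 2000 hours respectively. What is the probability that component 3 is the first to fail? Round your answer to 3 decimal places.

0.359

Rates: λ_i = 1/mean_i → 0.000571429, 0.000320513, 0.0005; Σλ = 0.00139194.
P(component 3 first) = λ_3/Σλ = 0.0005/0.00139194 ≈ 0.359.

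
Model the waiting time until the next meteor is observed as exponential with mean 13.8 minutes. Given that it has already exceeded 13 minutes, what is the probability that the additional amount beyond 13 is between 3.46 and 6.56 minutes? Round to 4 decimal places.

0.1566

The rate is λ = 1/13.8 = 0.0724638 per minute.
Memoryless: the residual past 13 is again Exp(λ).
P(3.46 < residual < 6.56) = e^(−λ·3.46) − e^(−λ·6.56) = 0.77824 − 0.62166 ≈ 0.1566.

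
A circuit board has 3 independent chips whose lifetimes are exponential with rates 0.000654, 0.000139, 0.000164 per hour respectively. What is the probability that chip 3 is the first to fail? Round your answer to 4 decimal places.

The time to first failure is exponential with rate Σλ = 0.000654 + 0.000139 + 0.000164 = 0.000957.
P(chip 3 first) = λ_3/Σλ = 0.000164/0.000957 ≈ 0.1714.

0.1714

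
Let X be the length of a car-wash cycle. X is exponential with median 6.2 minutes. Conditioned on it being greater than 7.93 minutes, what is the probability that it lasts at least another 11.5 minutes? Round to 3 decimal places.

For an exponential, median = ln(2)/λ, so λ = ln 2 / 6.2 = 0.111798 per minute.
The exponential is memoryless, so the remaining time is again Exp(λ): the condition X > 7.93 is irrelevant.
P(X > 11.5) = e^(−1.2857) ≈ 0.276.

0.276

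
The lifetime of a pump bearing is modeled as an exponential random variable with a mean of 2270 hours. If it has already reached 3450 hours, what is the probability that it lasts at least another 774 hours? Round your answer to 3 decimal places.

The rate is λ = 1/2270 = 0.000440529 per hour.
The exponential is memoryless, so the remaining time is again Exp(λ): the condition X > 3450 is irrelevant.
P(X > 774) = e^(−0.34097) ≈ 0.711.

0.711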